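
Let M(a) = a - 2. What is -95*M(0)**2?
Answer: -380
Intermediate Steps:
M(a) = -2 + a
-95*M(0)**2 = -95*(-2 + 0)**2 = -95*(-2)**2 = -95*4 = -380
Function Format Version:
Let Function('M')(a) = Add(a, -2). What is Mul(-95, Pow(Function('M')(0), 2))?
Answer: -380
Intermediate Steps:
Function('M')(a) = Add(-2, a)
Mul(-95, Pow(Function('M')(0), 2)) = Mul(-95, Pow(Add(-2, 0), 2)) = Mul(-95, Pow(-2, 2)) = Mul(-95, 4) = -380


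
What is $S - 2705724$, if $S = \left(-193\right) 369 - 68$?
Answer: $-2777009$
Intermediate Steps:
$S = -71285$ ($S = -71217 - 68 = -71285$)
$S - 2705724 = -71285 - 2705724 = -2777009$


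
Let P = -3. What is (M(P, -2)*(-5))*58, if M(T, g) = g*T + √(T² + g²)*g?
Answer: -1740 + 580*√13 ≈ 351.22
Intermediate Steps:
M(T, g) = T*g + g*√(T² + g²)
(M(P, -2)*(-5))*58 = (-2*(-3 + √((-3)² + (-2)²))*(-5))*58 = (-2*(-3 + √(9 + 4))*(-5))*58 = (-2*(-3 + √13)*(-5))*58 = ((6 - 2*√13)*(-5))*58 = (-30 + 10*√13)*58 = -1740 + 580*√13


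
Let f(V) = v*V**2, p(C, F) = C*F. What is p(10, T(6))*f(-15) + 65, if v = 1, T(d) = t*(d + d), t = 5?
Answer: 135065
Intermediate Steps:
T(d) = 10*d (T(d) = 5*(d + d) = 5*(2*d) = 10*d)
f(V) = V**2 (f(V) = 1*V**2 = V**2)
p(10, T(6))*f(-15) + 65 = (10*(10*6))*(-15)**2 + 65 = (10*60)*225 + 65 = 600*225 + 65 = 135000 + 65 = 135065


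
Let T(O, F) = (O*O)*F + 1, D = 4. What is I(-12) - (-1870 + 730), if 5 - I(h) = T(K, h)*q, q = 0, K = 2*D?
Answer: 1145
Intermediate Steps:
K = 8 (K = 2*4 = 8)
T(O, F) = 1 + F*O² (T(O, F) = O²*F + 1 = F*O² + 1 = 1 + F*O²)
I(h) = 5 (I(h) = 5 - (1 + h*8²)*0 = 5 - (1 + h*64)*0 = 5 - (1 + 64*h)*0 = 5 - 1*0 = 5 + 0 = 5)
I(-12) - (-1870 + 730) = 5 - (-1870 + 730) = 5 - 1*(-1140) = 5 + 1140 = 1145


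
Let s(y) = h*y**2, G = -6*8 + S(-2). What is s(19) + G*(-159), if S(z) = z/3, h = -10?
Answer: 4128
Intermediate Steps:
S(z) = z/3 (S(z) = z*(1/3) = z/3)
G = -146/3 (G = -6*8 + (1/3)*(-2) = -48 - 2/3 = -146/3 ≈ -48.667)
s(y) = -10*y**2
s(19) + G*(-159) = -10*19**2 - 146/3*(-159) = -10*361 + 7738 = -3610 + 7738 = 4128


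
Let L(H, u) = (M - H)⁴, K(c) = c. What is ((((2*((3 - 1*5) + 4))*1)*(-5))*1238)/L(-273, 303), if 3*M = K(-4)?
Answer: -401112/88238970125 ≈ -4.5457e-6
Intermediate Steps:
M = -4/3 (M = (⅓)*(-4) = -4/3 ≈ -1.3333)
L(H, u) = (-4/3 - H)⁴
((((2*((3 - 1*5) + 4))*1)*(-5))*1238)/L(-273, 303) = ((((2*((3 - 1*5) + 4))*1)*(-5))*1238)/(((4 + 3*(-273))⁴/81)) = ((((2*((3 - 5) + 4))*1)*(-5))*1238)/(((4 - 819)⁴/81)) = ((((2*(-2 + 4))*1)*(-5))*1238)/(((1/81)*(-815)⁴)) = ((((2*2)*1)*(-5))*1238)/(((1/81)*441194850625)) = (((4*1)*(-5))*1238)/(441194850625/81) = ((4*(-5))*1238)*(81/441194850625) = -20*1238*(81/441194850625) = -24760*81/441194850625 = -401112/88238970125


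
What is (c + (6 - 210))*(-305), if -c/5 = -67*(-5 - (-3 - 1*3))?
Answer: -39955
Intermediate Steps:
c = 335 (c = -(-335)*(-5 - (-3 - 1*3)) = -(-335)*(-5 - (-3 - 3)) = -(-335)*(-5 - 1*(-6)) = -(-335)*(-5 + 6) = -(-335) = -5*(-67) = 335)
(c + (6 - 210))*(-305) = (335 + (6 - 210))*(-305) = (335 - 204)*(-305) = 131*(-305) = -39955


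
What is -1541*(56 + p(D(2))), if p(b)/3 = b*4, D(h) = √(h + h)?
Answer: -123280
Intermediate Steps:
D(h) = √2*√h (D(h) = √(2*h) = √2*√h)
p(b) = 12*b (p(b) = 3*(b*4) = 3*(4*b) = 12*b)
-1541*(56 + p(D(2))) = -1541*(56 + 12*(√2*√2)) = -1541*(56 + 12*2) = -1541*(56 + 24) = -1541*80 = -123280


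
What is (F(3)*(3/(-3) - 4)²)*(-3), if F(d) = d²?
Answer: -675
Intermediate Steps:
(F(3)*(3/(-3) - 4)²)*(-3) = (3²*(3/(-3) - 4)²)*(-3) = (9*(3*(-⅓) - 4)²)*(-3) = (9*(-1 - 4)²)*(-3) = (9*(-5)²)*(-3) = (9*25)*(-3) = 225*(-3) = -675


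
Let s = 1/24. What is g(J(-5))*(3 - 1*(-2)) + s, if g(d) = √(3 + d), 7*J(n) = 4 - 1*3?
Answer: 1/24 + 5*√154/7 ≈ 8.9057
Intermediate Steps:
J(n) = ⅐ (J(n) = (4 - 1*3)/7 = (4 - 3)/7 = (⅐)*1 = ⅐)
s = 1/24 ≈ 0.041667
g(J(-5))*(3 - 1*(-2)) + s = √(3 + ⅐)*(3 - 1*(-2)) + 1/24 = √(22/7)*(3 + 2) + 1/24 = (√154/7)*5 + 1/24 = 5*√154/7 + 1/24 = 1/24 + 5*√154/7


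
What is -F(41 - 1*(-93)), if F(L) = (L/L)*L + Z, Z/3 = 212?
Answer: -770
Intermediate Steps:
Z = 636 (Z = 3*212 = 636)
F(L) = 636 + L (F(L) = (L/L)*L + 636 = 1*L + 636 = L + 636 = 636 + L)
-F(41 - 1*(-93)) = -(636 + (41 - 1*(-93))) = -(636 + (41 + 93)) = -(636 + 134) = -1*770 = -770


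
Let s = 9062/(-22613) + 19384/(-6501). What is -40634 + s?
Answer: -5973984272096/147007113 ≈ -40637.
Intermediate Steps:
s = -497242454/147007113 (s = 9062*(-1/22613) + 19384*(-1/6501) = -9062/22613 - 19384/6501 = -497242454/147007113 ≈ -3.3824)
-40634 + s = -40634 - 497242454/147007113 = -5973984272096/147007113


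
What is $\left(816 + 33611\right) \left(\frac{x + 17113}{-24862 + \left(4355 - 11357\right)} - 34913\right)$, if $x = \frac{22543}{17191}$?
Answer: $- \frac{329203517684666113}{273887012} \approx -1.202 \cdot 10^{9}$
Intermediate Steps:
$x = \frac{22543}{17191}$ ($x = 22543 \cdot \frac{1}{17191} = \frac{22543}{17191} \approx 1.3113$)
$\left(816 + 33611\right) \left(\frac{x + 17113}{-24862 + \left(4355 - 11357\right)} - 34913\right) = \left(816 + 33611\right) \left(\frac{\frac{22543}{17191} + 17113}{-24862 + \left(4355 - 11357\right)} - 34913\right) = 34427 \left(\frac{294212126}{17191 \left(-24862 - 7002\right)} - 34913\right) = 34427 \left(\frac{294212126}{17191 \left(-31864\right)} - 34913\right) = 34427 \left(\frac{294212126}{17191} \left(- \frac{1}{31864}\right) - 34913\right) = 34427 \left(- \frac{147106063}{273887012} - 34913\right) = 34427 \left(- \frac{9562364356019}{273887012}\right) = - \frac{329203517684666113}{273887012}$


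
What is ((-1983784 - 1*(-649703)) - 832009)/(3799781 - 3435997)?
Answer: -1083045/181892 ≈ -5.9543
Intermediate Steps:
((-1983784 - 1*(-649703)) - 832009)/(3799781 - 3435997) = ((-1983784 + 649703) - 832009)/363784 = (-1334081 - 832009)*(1/363784) = -2166090*1/363784 = -1083045/181892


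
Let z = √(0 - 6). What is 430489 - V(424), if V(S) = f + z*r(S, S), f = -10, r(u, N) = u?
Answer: 430499 - 424*I*√6 ≈ 4.305e+5 - 1038.6*I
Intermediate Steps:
z = I*√6 (z = √(-6) = I*√6 ≈ 2.4495*I)
V(S) = -10 + I*S*√6 (V(S) = -10 + (I*√6)*S = -10 + I*S*√6)
430489 - V(424) = 430489 - (-10 + I*424*√6) = 430489 - (-10 + 424*I*√6) = 430489 + (10 - 424*I*√6) = 430499 - 424*I*√6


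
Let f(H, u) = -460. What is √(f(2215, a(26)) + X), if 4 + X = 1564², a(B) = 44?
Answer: 8*√38213 ≈ 1563.9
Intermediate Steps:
X = 2446092 (X = -4 + 1564² = -4 + 2446096 = 2446092)
√(f(2215, a(26)) + X) = √(-460 + 2446092) = √2445632 = 8*√38213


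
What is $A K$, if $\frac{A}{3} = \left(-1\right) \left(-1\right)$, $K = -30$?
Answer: $-90$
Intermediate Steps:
$A = 3$ ($A = 3 \left(\left(-1\right) \left(-1\right)\right) = 3 \cdot 1 = 3$)
$A K = 3 \left(-30\right) = -90$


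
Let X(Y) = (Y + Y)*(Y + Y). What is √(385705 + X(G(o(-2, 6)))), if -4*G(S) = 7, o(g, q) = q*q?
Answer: √1542869/2 ≈ 621.06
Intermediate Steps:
o(g, q) = q²
G(S) = -7/4 (G(S) = -¼*7 = -7/4)
X(Y) = 4*Y² (X(Y) = (2*Y)*(2*Y) = 4*Y²)
√(385705 + X(G(o(-2, 6)))) = √(385705 + 4*(-7/4)²) = √(385705 + 4*(49/16)) = √(385705 + 49/4) = √(1542869/4) = √1542869/2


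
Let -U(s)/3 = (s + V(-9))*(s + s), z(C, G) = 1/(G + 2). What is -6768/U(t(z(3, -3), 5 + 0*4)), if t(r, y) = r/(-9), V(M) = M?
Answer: -11421/10 ≈ -1142.1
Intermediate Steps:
z(C, G) = 1/(2 + G)
t(r, y) = -r/9 (t(r, y) = r*(-⅑) = -r/9)
U(s) = -6*s*(-9 + s) (U(s) = -3*(s - 9)*(s + s) = -3*(-9 + s)*2*s = -6*s*(-9 + s))
-6768/U(t(z(3, -3), 5 + 0*4)) = -6768*3/(2*(9 - (-1)/(9*(2 - 3)))) = -6768*3/(2*(9 - (-1)/(9*(-1)))) = -6768*3/(2*(9 - (-1)*(-1)/9)) = -6768*3/(2*(9 - 1*⅑)) = -6768*3/(2*(9 - ⅑)) = -6768/(6*(⅑)*(80/9)) = -6768/160/27 = -6768*27/160 = -11421/10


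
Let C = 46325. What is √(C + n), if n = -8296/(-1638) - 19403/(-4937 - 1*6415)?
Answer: √12360797360497586/516516 ≈ 215.25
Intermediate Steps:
n = 20993051/3099096 (n = -8296*(-1/1638) - 19403/(-4937 - 6415) = 4148/819 - 19403/(-11352) = 4148/819 - 19403*(-1/11352) = 4148/819 + 19403/11352 = 20993051/3099096 ≈ 6.7739)
√(C + n) = √(46325 + 20993051/3099096) = √(143586615251/3099096) = √12360797360497586/516516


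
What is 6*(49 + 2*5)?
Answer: 354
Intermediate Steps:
6*(49 + 2*5) = 6*(49 + 10) = 6*59 = 354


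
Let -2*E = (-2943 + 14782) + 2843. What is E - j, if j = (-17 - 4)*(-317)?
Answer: -13998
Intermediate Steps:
E = -7341 (E = -((-2943 + 14782) + 2843)/2 = -(11839 + 2843)/2 = -1/2*14682 = -7341)
j = 6657 (j = -21*(-317) = 6657)
E - j = -7341 - 1*6657 = -7341 - 6657 = -13998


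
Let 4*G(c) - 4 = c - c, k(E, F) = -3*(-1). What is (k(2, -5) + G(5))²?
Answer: 16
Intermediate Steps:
k(E, F) = 3
G(c) = 1 (G(c) = 1 + (c - c)/4 = 1 + (¼)*0 = 1 + 0 = 1)
(k(2, -5) + G(5))² = (3 + 1)² = 4² = 16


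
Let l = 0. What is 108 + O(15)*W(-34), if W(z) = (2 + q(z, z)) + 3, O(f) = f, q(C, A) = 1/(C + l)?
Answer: 6207/34 ≈ 182.56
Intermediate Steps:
q(C, A) = 1/C (q(C, A) = 1/(C + 0) = 1/C)
W(z) = 5 + 1/z (W(z) = (2 + 1/z) + 3 = 5 + 1/z)
108 + O(15)*W(-34) = 108 + 15*(5 + 1/(-34)) = 108 + 15*(5 - 1/34) = 108 + 15*(169/34) = 108 + 2535/34 = 6207/34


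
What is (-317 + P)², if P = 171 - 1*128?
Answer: 75076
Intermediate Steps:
P = 43 (P = 171 - 128 = 43)
(-317 + P)² = (-317 + 43)² = (-274)² = 75076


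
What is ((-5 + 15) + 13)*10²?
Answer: 2300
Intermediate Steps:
((-5 + 15) + 13)*10² = (10 + 13)*100 = 23*100 = 2300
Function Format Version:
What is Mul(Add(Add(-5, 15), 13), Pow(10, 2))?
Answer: 2300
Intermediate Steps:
Mul(Add(Add(-5, 15), 13), Pow(10, 2)) = Mul(Add(10, 13), 100) = Mul(23, 100) = 2300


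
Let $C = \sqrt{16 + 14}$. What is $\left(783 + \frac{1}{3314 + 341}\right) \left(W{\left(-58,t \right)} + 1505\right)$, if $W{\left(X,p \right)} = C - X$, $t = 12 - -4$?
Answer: $\frac{4473096558}{3655} + \frac{2861866 \sqrt{30}}{3655} \approx 1.2281 \cdot 10^{6}$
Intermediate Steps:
$C = \sqrt{30} \approx 5.4772$
$t = 16$ ($t = 12 + 4 = 16$)
$W{\left(X,p \right)} = \sqrt{30} - X$
$\left(783 + \frac{1}{3314 + 341}\right) \left(W{\left(-58,t \right)} + 1505\right) = \left(783 + \frac{1}{3314 + 341}\right) \left(\left(\sqrt{30} - -58\right) + 1505\right) = \left(783 + \frac{1}{3655}\right) \left(\left(\sqrt{30} + 58\right) + 1505\right) = \left(783 + \frac{1}{3655}\right) \left(\left(58 + \sqrt{30}\right) + 1505\right) = \frac{2861866 \left(1563 + \sqrt{30}\right)}{3655} = \frac{4473096558}{3655} + \frac{2861866 \sqrt{30}}{3655}$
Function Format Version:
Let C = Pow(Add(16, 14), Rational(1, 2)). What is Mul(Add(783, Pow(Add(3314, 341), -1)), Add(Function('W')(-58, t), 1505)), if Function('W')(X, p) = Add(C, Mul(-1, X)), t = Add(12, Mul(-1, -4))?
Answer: Add(Rational(4473096558, 3655), Mul(Rational(2861866, 3655), Pow(30, Rational(1, 2)))) ≈ 1.2281e+6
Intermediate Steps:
C = Pow(30, Rational(1, 2)) ≈ 5.4772
t = 16 (t = Add(12, 4) = 16)
Function('W')(X, p) = Add(Pow(30, Rational(1, 2)), Mul(-1, X))
Mul(Add(783, Pow(Add(3314, 341), -1)), Add(Function('W')(-58, t), 1505)) = Mul(Add(783, Pow(Add(3314, 341), -1)), Add(Add(Pow(30, Rational(1, 2)), Mul(-1, -58)), 1505)) = Mul(Add(783, Pow(3655, -1)), Add(Add(Pow(30, Rational(1, 2)), 58), 1505)) = Mul(Add(783, Rational(1, 3655)), Add(Add(58, Pow(30, Rational(1, 2))), 1505)) = Mul(Rational(2861866, 3655), Add(1563, Pow(30, Rational(1, 2)))) = Add(Rational(4473096558, 3655), Mul(Rational(2861866, 3655), Pow(30, Rational(1, 2))))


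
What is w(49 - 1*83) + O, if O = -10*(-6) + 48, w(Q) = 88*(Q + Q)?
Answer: -5876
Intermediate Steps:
w(Q) = 176*Q (w(Q) = 88*(2*Q) = 176*Q)
O = 108 (O = 60 + 48 = 108)
w(49 - 1*83) + O = 176*(49 - 1*83) + 108 = 176*(49 - 83) + 108 = 176*(-34) + 108 = -5984 + 108 = -5876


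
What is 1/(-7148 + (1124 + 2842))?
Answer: -1/3182 ≈ -0.00031427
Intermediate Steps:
1/(-7148 + (1124 + 2842)) = 1/(-7148 + 3966) = 1/(-3182) = -1/3182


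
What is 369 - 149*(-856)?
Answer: 127913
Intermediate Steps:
369 - 149*(-856) = 369 + 127544 = 127913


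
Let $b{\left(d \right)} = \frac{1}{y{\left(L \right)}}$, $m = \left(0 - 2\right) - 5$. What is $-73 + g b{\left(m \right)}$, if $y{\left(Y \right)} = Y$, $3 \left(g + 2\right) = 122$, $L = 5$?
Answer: $- \frac{979}{15} \approx -65.267$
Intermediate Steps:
$m = -7$ ($m = -2 - 5 = -7$)
$g = \frac{116}{3}$ ($g = -2 + \frac{1}{3} \cdot 122 = -2 + \frac{122}{3} = \frac{116}{3} \approx 38.667$)
$b{\left(d \right)} = \frac{1}{5}$
$-73 + g b{\left(m \right)} = -73 + \frac{116}{3} \cdot \frac{1}{5} = -73 + \frac{116}{15} = - \frac{979}{15}$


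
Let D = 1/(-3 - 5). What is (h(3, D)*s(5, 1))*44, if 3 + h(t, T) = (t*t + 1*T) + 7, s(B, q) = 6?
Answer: 3399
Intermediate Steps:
D = -⅛ (D = 1/(-8) = -⅛ ≈ -0.12500)
h(t, T) = 4 + T + t² (h(t, T) = -3 + ((t*t + 1*T) + 7) = -3 + ((t² + T) + 7) = -3 + ((T + t²) + 7) = -3 + (7 + T + t²) = 4 + T + t²)
(h(3, D)*s(5, 1))*44 = ((4 - ⅛ + 3²)*6)*44 = ((4 - ⅛ + 9)*6)*44 = ((103/8)*6)*44 = (309/4)*44 = 3399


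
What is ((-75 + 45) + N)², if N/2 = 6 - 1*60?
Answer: 19044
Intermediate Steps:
N = -108 (N = 2*(6 - 1*60) = 2*(6 - 60) = 2*(-54) = -108)
((-75 + 45) + N)² = ((-75 + 45) - 108)² = (-30 - 108)² = (-138)² = 19044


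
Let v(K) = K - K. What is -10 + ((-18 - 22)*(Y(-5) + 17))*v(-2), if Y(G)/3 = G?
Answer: -10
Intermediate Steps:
Y(G) = 3*G
v(K) = 0
-10 + ((-18 - 22)*(Y(-5) + 17))*v(-2) = -10 + ((-18 - 22)*(3*(-5) + 17))*0 = -10 - 40*(-15 + 17)*0 = -10 - 40*2*0 = -10 - 80*0 = -10 + 0 = -10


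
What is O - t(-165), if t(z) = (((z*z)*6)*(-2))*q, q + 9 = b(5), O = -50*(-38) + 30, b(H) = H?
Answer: -1304870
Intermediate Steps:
O = 1930 (O = 1900 + 30 = 1930)
q = -4 (q = -9 + 5 = -4)
t(z) = 48*z² (t(z) = (((z*z)*6)*(-2))*(-4) = ((z²*6)*(-2))*(-4) = ((6*z²)*(-2))*(-4) = -12*z²*(-4) = 48*z²)
O - t(-165) = 1930 - 48*(-165)² = 1930 - 48*27225 = 1930 - 1*1306800 = 1930 - 1306800 = -1304870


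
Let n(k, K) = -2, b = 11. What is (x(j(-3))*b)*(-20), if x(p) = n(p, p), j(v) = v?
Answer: 440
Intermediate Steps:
x(p) = -2
(x(j(-3))*b)*(-20) = -2*11*(-20) = -22*(-20) = 440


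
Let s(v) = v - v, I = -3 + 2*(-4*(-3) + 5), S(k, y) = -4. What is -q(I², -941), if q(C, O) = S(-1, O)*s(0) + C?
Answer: -961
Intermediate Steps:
I = 31 (I = -3 + 2*(12 + 5) = -3 + 2*17 = -3 + 34 = 31)
s(v) = 0
q(C, O) = C (q(C, O) = -4*0 + C = 0 + C = C)
-q(I², -941) = -1*31² = -1*961 = -961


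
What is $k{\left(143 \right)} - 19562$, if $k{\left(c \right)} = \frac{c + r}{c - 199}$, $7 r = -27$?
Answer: $- \frac{3834639}{196} \approx -19565.0$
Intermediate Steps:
$r = - \frac{27}{7}$ ($r = \frac{1}{7} \left(-27\right) = - \frac{27}{7} \approx -3.8571$)
$k{\left(c \right)} = \frac{- \frac{27}{7} + c}{-199 + c}$ ($k{\left(c \right)} = \frac{c - \frac{27}{7}}{c - 199} = \frac{- \frac{27}{7} + c}{-199 + c}$)
$k{\left(143 \right)} - 19562 = \frac{- \frac{27}{7} + 143}{-199 + 143} - 19562 = \frac{1}{-56} \cdot \frac{974}{7} - 19562 = \left(- \frac{1}{56}\right) \frac{974}{7} - 19562 = - \frac{487}{196} - 19562 = - \frac{3834639}{196}$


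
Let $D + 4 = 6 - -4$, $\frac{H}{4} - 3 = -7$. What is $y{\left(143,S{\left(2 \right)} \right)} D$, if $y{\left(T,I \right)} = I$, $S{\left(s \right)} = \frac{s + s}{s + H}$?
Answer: $- \frac{12}{7} \approx -1.7143$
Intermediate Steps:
$H = -16$ ($H = 12 + 4 \left(-7\right) = 12 - 28 = -16$)
$S{\left(s \right)} = \frac{2 s}{-16 + s}$ ($S{\left(s \right)} = \frac{s + s}{s - 16} = \frac{2 s}{-16 + s}$)
$D = 6$ ($D = -4 + \left(6 - -4\right) = -4 + \left(6 + 4\right) = -4 + 10 = 6$)
$y{\left(143,S{\left(2 \right)} \right)} D = 2 \cdot 2 \frac{1}{-16 + 2} \cdot 6 = 2 \cdot 2 \frac{1}{-14} \cdot 6 = 2 \cdot 2 \left(- \frac{1}{14}\right) 6 = \left(- \frac{2}{7}\right) 6 = - \frac{12}{7}$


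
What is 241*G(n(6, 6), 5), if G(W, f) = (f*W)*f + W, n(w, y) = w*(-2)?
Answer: -75192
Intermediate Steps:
n(w, y) = -2*w
G(W, f) = W + W*f² (G(W, f) = (W*f)*f + W = W*f² + W = W + W*f²)
241*G(n(6, 6), 5) = 241*((-2*6)*(1 + 5²)) = 241*(-12*(1 + 25)) = 241*(-12*26) = 241*(-312) = -75192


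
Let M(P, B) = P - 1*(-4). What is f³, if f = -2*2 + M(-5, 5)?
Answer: -125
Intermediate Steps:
M(P, B) = 4 + P (M(P, B) = P + 4 = 4 + P)
f = -5 (f = -2*2 + (4 - 5) = -4 - 1 = -5)
f³ = (-5)³ = -125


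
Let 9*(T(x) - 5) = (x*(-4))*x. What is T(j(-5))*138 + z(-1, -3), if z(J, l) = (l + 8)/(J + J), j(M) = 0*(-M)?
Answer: 1375/2 ≈ 687.50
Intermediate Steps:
j(M) = 0
z(J, l) = (8 + l)/(2*J) (z(J, l) = (8 + l)/((2*J)) = (8 + l)*(1/(2*J)) = (8 + l)/(2*J))
T(x) = 5 - 4*x**2/9 (T(x) = 5 + ((x*(-4))*x)/9 = 5 + ((-4*x)*x)/9 = 5 + (-4*x**2)/9 = 5 - 4*x**2/9)
T(j(-5))*138 + z(-1, -3) = (5 - 4/9*0**2)*138 + (1/2)*(8 - 3)/(-1) = (5 - 4/9*0)*138 + (1/2)*(-1)*5 = (5 + 0)*138 - 5/2 = 5*138 - 5/2 = 690 - 5/2 = 1375/2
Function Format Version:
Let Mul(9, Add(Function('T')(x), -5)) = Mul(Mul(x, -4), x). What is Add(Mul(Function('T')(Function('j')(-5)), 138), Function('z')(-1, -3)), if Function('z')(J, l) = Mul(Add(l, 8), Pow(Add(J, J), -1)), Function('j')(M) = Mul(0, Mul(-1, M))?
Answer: Rational(1375, 2) ≈ 687.50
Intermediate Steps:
Function('j')(M) = 0
Function('z')(J, l) = Mul(Rational(1, 2), Pow(J, -1), Add(8, l)) (Function('z')(J, l) = Mul(Add(8, l), Pow(Mul(2, J), -1)) = Mul(Add(8, l), Mul(Rational(1, 2), Pow(J, -1))) = Mul(Rational(1, 2), Pow(J, -1), Add(8, l)))
Function('T')(x) = Add(5, Mul(Rational(-4, 9), Pow(x, 2))) (Function('T')(x) = Add(5, Mul(Rational(1, 9), Mul(Mul(x, -4), x))) = Add(5, Mul(Rational(1, 9), Mul(Mul(-4, x), x))) = Add(5, Mul(Rational(1, 9), Mul(-4, Pow(x, 2)))) = Add(5, Mul(Rational(-4, 9), Pow(x, 2))))
Add(Mul(Function('T')(Function('j')(-5)), 138), Function('z')(-1, -3)) = Add(Mul(Add(5, Mul(Rational(-4, 9), Pow(0, 2))), 138), Mul(Rational(1, 2), Pow(-1, -1), Add(8, -3))) = Add(Mul(Add(5, Mul(Rational(-4, 9), 0)), 138), Mul(Rational(1, 2), -1, 5)) = Add(Mul(Add(5, 0), 138), Rational(-5, 2)) = Add(Mul(5, 138), Rational(-5, 2)) = Add(690, Rational(-5, 2)) = Rational(1375, 2)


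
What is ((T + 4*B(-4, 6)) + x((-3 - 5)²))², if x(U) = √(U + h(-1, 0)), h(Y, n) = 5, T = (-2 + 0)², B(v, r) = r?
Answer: (28 + √69)² ≈ 1318.2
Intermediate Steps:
T = 4 (T = (-2)² = 4)
x(U) = √(5 + U) (x(U) = √(U + 5) = √(5 + U))
((T + 4*B(-4, 6)) + x((-3 - 5)²))² = ((4 + 4*6) + √(5 + (-3 - 5)²))² = ((4 + 24) + √(5 + (-8)²))² = (28 + √(5 + 64))² = (28 + √69)²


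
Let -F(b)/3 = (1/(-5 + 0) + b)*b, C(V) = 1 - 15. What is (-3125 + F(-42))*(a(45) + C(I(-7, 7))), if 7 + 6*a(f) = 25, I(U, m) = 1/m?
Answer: 464321/5 ≈ 92864.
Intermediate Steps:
C(V) = -14
a(f) = 3 (a(f) = -7/6 + (⅙)*25 = -7/6 + 25/6 = 3)
F(b) = -3*b*(-⅕ + b) (F(b) = -3*(1/(-5 + 0) + b)*b = -3*(1/(-5) + b)*b = -3*(-⅕ + b)*b = -3*b*(-⅕ + b))
(-3125 + F(-42))*(a(45) + C(I(-7, 7))) = (-3125 + (⅗)*(-42)*(1 - 5*(-42)))*(3 - 14) = (-3125 + (⅗)*(-42)*(1 + 210))*(-11) = (-3125 + (⅗)*(-42)*211)*(-11) = (-3125 - 26586/5)*(-11) = -42211/5*(-11) = 464321/5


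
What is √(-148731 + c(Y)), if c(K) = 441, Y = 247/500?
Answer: I*√148290 ≈ 385.08*I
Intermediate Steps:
Y = 247/500 (Y = 247*(1/500) = 247/500 ≈ 0.49400)
√(-148731 + c(Y)) = √(-148731 + 441) = √(-148290) = I*√148290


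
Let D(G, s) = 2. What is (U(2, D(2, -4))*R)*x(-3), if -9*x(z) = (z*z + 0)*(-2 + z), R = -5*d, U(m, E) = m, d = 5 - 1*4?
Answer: -50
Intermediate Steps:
d = 1 (d = 5 - 4 = 1)
R = -5 (R = -5*1 = -5)
x(z) = -z²*(-2 + z)/9 (x(z) = -(z*z + 0)*(-2 + z)/9 = -(z² + 0)*(-2 + z)/9 = -z²*(-2 + z)/9)
(U(2, D(2, -4))*R)*x(-3) = (2*(-5))*((⅑)*(-3)²*(2 - 1*(-3))) = -10*9*(2 + 3)/9 = -10*9*5/9 = -10*5 = -50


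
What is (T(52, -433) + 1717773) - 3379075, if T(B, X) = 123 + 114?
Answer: -1661065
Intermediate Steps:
T(B, X) = 237
(T(52, -433) + 1717773) - 3379075 = (237 + 1717773) - 3379075 = 1718010 - 3379075 = -1661065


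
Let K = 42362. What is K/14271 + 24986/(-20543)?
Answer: 513667360/293169153 ≈ 1.7521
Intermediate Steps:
K/14271 + 24986/(-20543) = 42362/14271 + 24986/(-20543) = 42362*(1/14271) + 24986*(-1/20543) = 42362/14271 - 24986/20543 = 513667360/293169153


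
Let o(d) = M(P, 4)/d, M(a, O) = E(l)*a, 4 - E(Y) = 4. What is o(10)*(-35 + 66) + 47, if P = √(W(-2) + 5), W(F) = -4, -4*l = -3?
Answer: 47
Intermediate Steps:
l = ¾ (l = -¼*(-3) = ¾ ≈ 0.75000)
E(Y) = 0 (E(Y) = 4 - 1*4 = 4 - 4 = 0)
P = 1 (P = √(-4 + 5) = √1 = 1)
M(a, O) = 0 (M(a, O) = 0*a = 0)
o(d) = 0 (o(d) = 0/d = 0)
o(10)*(-35 + 66) + 47 = 0*(-35 + 66) + 47 = 0*31 + 47 = 0 + 47 = 47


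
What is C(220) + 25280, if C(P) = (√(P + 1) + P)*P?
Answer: 73680 + 220*√221 ≈ 76951.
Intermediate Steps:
C(P) = P*(P + √(1 + P)) (C(P) = (√(1 + P) + P)*P = (P + √(1 + P))*P = P*(P + √(1 + P)))
C(220) + 25280 = 220*(220 + √(1 + 220)) + 25280 = 220*(220 + √221) + 25280 = (48400 + 220*√221) + 25280 = 73680 + 220*√221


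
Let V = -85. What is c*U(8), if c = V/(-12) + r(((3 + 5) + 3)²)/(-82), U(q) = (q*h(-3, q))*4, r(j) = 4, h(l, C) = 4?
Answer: 110752/123 ≈ 900.42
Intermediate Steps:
U(q) = 16*q (U(q) = (q*4)*4 = (4*q)*4 = 16*q)
c = 3461/492 (c = -85/(-12) + 4/(-82) = -85*(-1/12) + 4*(-1/82) = 85/12 - 2/41 = 3461/492 ≈ 7.0346)
c*U(8) = 3461*(16*8)/492 = (3461/492)*128 = 110752/123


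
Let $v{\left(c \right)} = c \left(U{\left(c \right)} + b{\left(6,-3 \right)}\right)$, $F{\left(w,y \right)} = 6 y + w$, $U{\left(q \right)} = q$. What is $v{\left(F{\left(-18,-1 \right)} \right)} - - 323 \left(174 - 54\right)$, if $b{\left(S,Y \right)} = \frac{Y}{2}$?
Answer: $39372$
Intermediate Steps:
$b{\left(S,Y \right)} = \frac{Y}{2}$ ($b{\left(S,Y \right)} = Y \frac{1}{2} = \frac{Y}{2}$)
$F{\left(w,y \right)} = w + 6 y$
$v{\left(c \right)} = c \left(- \frac{3}{2} + c\right)$ ($v{\left(c \right)} = c \left(c + \frac{1}{2} \left(-3\right)\right) = c \left(c - \frac{3}{2}\right) = c \left(- \frac{3}{2} + c\right)$)
$v{\left(F{\left(-18,-1 \right)} \right)} - - 323 \left(174 - 54\right) = \frac{\left(-18 + 6 \left(-1\right)\right) \left(-3 + 2 \left(-18 + 6 \left(-1\right)\right)\right)}{2} - - 323 \left(174 - 54\right) = \frac{\left(-18 - 6\right) \left(-3 + 2 \left(-18 - 6\right)\right)}{2} - \left(-323\right) 120 = \frac{1}{2} \left(-24\right) \left(-3 + 2 \left(-24\right)\right) - -38760 = \frac{1}{2} \left(-24\right) \left(-3 - 48\right) + 38760 = \frac{1}{2} \left(-24\right) \left(-51\right) + 38760 = 612 + 38760 = 39372$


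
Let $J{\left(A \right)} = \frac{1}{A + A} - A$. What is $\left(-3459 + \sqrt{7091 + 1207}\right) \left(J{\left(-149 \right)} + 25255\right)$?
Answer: $- \frac{26185982469}{298} + \frac{22711173 \sqrt{922}}{298} \approx -8.5558 \cdot 10^{7}$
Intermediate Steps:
$J{\left(A \right)} = \frac{1}{2 A} - A$
$\left(-3459 + \sqrt{7091 + 1207}\right) \left(J{\left(-149 \right)} + 25255\right) = \left(-3459 + \sqrt{7091 + 1207}\right) \left(\left(\frac{1}{2 \left(-149\right)} - -149\right) + 25255\right) = \left(-3459 + \sqrt{8298}\right) \left(\left(\frac{1}{2} \left(- \frac{1}{149}\right) + 149\right) + 25255\right) = \left(-3459 + 3 \sqrt{922}\right) \left(\left(- \frac{1}{298} + 149\right) + 25255\right) = \left(-3459 + 3 \sqrt{922}\right) \left(\frac{44401}{298} + 25255\right) = \left(-3459 + 3 \sqrt{922}\right) \frac{7570391}{298} = - \frac{26185982469}{298} + \frac{22711173 \sqrt{922}}{298}$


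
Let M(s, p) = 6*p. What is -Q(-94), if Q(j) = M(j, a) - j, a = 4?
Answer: -118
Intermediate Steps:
Q(j) = 24 - j (Q(j) = 6*4 - j = 24 - j)
-Q(-94) = -(24 - 1*(-94)) = -(24 + 94) = -1*118 = -118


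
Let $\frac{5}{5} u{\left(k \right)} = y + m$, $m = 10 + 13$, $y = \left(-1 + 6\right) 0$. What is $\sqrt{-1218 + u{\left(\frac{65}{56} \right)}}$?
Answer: $i \sqrt{1195} \approx 34.569 i$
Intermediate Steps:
$y = 0$ ($y = 5 \cdot 0 = 0$)
$m = 23$
$u{\left(k \right)} = 23$ ($u{\left(k \right)} = 0 + 23 = 23$)
$\sqrt{-1218 + u{\left(\frac{65}{56} \right)}} = \sqrt{-1218 + 23} = \sqrt{-1195} = i \sqrt{1195}$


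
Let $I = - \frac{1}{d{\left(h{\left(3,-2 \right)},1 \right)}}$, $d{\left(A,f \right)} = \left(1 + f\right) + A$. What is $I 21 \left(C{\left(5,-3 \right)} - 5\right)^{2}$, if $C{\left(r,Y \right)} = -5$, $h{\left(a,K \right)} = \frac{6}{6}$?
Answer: $-700$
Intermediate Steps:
$h{\left(a,K \right)} = 1$ ($h{\left(a,K \right)} = 6 \cdot \frac{1}{6} = 1$)
$d{\left(A,f \right)} = 1 + A + f$
$I = - \frac{1}{3}$ ($I = - \frac{1}{1 + 1 + 1} = - \frac{1}{3} \approx -0.33333$)
$I 21 \left(C{\left(5,-3 \right)} - 5\right)^{2} = \left(- \frac{1}{3}\right) 21 \left(-5 - 5\right)^{2} = - 7 \left(-10\right)^{2} = \left(-7\right) 100 = -700$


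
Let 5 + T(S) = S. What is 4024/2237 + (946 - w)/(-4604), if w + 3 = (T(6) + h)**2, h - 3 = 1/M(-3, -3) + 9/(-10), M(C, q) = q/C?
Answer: 1644118697/1029914800 ≈ 1.5964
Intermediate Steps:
T(S) = -5 + S
h = 31/10 (h = 3 + (1/(-3/(-3)) + 9/(-10)) = 3 + (1/(-3*(-1/3)) + 9*(-1/10)) = 3 + (1/1 - 9/10) = 3 + (1*1 - 9/10) = 3 + (1 - 9/10) = 3 + 1/10 = 31/10 ≈ 3.1000)
w = 1381/100 (w = -3 + ((-5 + 6) + 31/10)**2 = -3 + (1 + 31/10)**2 = -3 + (41/10)**2 = -3 + 1681/100 = 1381/100 ≈ 13.810)
4024/2237 + (946 - w)/(-4604) = 4024/2237 + (946 - 1*1381/100)/(-4604) = 4024*(1/2237) + (946 - 1381/100)*(-1/4604) = 4024/2237 + (93219/100)*(-1/4604) = 4024/2237 - 93219/460400 = 1644118697/1029914800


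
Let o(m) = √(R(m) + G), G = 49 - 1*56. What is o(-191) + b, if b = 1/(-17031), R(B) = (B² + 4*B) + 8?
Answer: -1/17031 + √35718 ≈ 188.99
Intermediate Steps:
R(B) = 8 + B² + 4*B
G = -7 (G = 49 - 56 = -7)
b = -1/17031 ≈ -5.8716e-5
o(m) = √(1 + m² + 4*m) (o(m) = √((8 + m² + 4*m) - 7) = √(1 + m² + 4*m))
o(-191) + b = √(1 + (-191)² + 4*(-191)) - 1/17031 = √(1 + 36481 - 764) - 1/17031 = √35718 - 1/17031 = -1/17031 + √35718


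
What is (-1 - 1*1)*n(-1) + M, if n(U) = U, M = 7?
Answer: 9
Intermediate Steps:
(-1 - 1*1)*n(-1) + M = (-1 - 1*1)*(-1) + 7 = (-1 - 1)*(-1) + 7 = -2*(-1) + 7 = 2 + 7 = 9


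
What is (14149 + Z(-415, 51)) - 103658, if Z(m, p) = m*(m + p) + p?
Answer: 61602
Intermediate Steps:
Z(m, p) = p + m*(m + p)
(14149 + Z(-415, 51)) - 103658 = (14149 + (51 + (-415)² - 415*51)) - 103658 = (14149 + (51 + 172225 - 21165)) - 103658 = (14149 + 151111) - 103658 = 165260 - 103658 = 61602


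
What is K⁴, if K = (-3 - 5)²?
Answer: 16777216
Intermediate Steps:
K = 64 (K = (-8)² = 64)
K⁴ = 64⁴ = 16777216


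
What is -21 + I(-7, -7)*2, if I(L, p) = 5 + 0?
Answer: -11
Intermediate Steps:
I(L, p) = 5
-21 + I(-7, -7)*2 = -21 + 5*2 = -21 + 10 = -11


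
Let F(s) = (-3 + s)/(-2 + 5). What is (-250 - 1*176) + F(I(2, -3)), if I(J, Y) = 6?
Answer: -425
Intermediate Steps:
F(s) = -1 + s/3 (F(s) = (-3 + s)/3 = (-3 + s)*(⅓) = -1 + s/3)
(-250 - 1*176) + F(I(2, -3)) = (-250 - 1*176) + (-1 + (⅓)*6) = (-250 - 176) + (-1 + 2) = -426 + 1 = -425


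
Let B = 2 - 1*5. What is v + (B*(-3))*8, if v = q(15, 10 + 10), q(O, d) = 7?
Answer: 79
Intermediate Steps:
B = -3 (B = 2 - 5 = -3)
v = 7
v + (B*(-3))*8 = 7 - 3*(-3)*8 = 7 + 9*8 = 7 + 72 = 79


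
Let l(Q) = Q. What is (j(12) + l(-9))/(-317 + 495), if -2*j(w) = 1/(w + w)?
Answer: -433/8544 ≈ -0.050679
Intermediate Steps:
j(w) = -1/(4*w) (j(w) = -1/(2*(w + w)) = -1/(2*w)/2 = -1/(4*w))
(j(12) + l(-9))/(-317 + 495) = (-¼/12 - 9)/(-317 + 495) = (-¼*1/12 - 9)/178 = (-1/48 - 9)*(1/178) = -433/48*1/178 = -433/8544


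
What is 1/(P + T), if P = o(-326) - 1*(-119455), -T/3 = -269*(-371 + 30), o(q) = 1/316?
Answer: -316/49211311 ≈ -6.4213e-6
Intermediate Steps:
o(q) = 1/316
T = -275187 (T = -(-807)*(-371 + 30) = -(-807)*(-341) = -3*91729 = -275187)
P = 37747781/316 (P = 1/316 - 1*(-119455) = 1/316 + 119455 = 37747781/316 ≈ 1.1946e+5)
1/(P + T) = 1/(37747781/316 - 275187) = 1/(-49211311/316) = -316/49211311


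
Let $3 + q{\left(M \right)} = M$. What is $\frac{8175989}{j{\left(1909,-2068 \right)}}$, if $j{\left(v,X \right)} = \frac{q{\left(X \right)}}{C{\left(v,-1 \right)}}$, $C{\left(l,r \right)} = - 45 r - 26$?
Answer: $- \frac{8175989}{109} \approx -75009.0$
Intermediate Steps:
$C{\left(l,r \right)} = -26 - 45 r$
$q{\left(M \right)} = -3 + M$
$j{\left(v,X \right)} = - \frac{3}{19} + \frac{X}{19}$ ($j{\left(v,X \right)} = \frac{-3 + X}{-26 - -45} = \frac{-3 + X}{-26 + 45} = \frac{-3 + X}{19} = \left(-3 + X\right) \frac{1}{19} = - \frac{3}{19} + \frac{X}{19}$)
$\frac{8175989}{j{\left(1909,-2068 \right)}} = \frac{8175989}{- \frac{3}{19} + \frac{1}{19} \left(-2068\right)} = \frac{8175989}{- \frac{3}{19} - \frac{2068}{19}} = \frac{8175989}{-109} = 8175989 \left(- \frac{1}{109}\right) = - \frac{8175989}{109}$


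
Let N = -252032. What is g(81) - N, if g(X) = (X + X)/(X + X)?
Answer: 252033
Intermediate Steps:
g(X) = 1 (g(X) = (2*X)/((2*X)) = (2*X)*(1/(2*X)) = 1)
g(81) - N = 1 - 1*(-252032) = 1 + 252032 = 252033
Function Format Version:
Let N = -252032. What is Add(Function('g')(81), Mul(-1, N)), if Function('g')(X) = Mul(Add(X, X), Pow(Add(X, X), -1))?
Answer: 252033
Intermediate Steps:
Function('g')(X) = 1 (Function('g')(X) = Mul(Mul(2, X), Pow(Mul(2, X), -1)) = Mul(Mul(2, X), Mul(Rational(1, 2), Pow(X, -1))) = 1)
Add(Function('g')(81), Mul(-1, N)) = Add(1, Mul(-1, -252032)) = Add(1, 252032) = 252033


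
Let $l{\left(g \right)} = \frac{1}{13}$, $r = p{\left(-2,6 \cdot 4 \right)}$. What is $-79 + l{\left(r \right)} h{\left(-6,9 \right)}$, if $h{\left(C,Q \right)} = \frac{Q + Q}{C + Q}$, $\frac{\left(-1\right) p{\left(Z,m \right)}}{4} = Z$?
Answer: $- \frac{1021}{13} \approx -78.538$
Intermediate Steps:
$p{\left(Z,m \right)} = - 4 Z$
$h{\left(C,Q \right)} = \frac{2 Q}{C + Q}$
$r = 8$ ($r = \left(-4\right) \left(-2\right) = 8$)
$l{\left(g \right)} = \frac{1}{13}$
$-79 + l{\left(r \right)} h{\left(-6,9 \right)} = -79 + \frac{2 \cdot 9 \frac{1}{-6 + 9}}{13} = -79 + \frac{2 \cdot 9 \cdot \frac{1}{3}}{13} = -79 + \frac{1}{13} \cdot 6 = -79 + \frac{6}{13} = - \frac{1021}{13}$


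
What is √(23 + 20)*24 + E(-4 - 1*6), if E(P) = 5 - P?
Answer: 15 + 24*√43 ≈ 172.38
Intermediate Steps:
√(23 + 20)*24 + E(-4 - 1*6) = √(23 + 20)*24 + (5 - (-4 - 1*6)) = √43*24 + (5 - (-4 - 6)) = 24*√43 + (5 - 1*(-10)) = 24*√43 + (5 + 10) = 24*√43 + 15 = 15 + 24*√43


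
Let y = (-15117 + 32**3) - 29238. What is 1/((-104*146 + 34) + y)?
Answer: -1/26737 ≈ -3.7401e-5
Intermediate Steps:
y = -11587 (y = (-15117 + 32768) - 29238 = 17651 - 29238 = -11587)
1/((-104*146 + 34) + y) = 1/((-104*146 + 34) - 11587) = 1/((-15184 + 34) - 11587) = 1/(-15150 - 11587) = 1/(-26737) = -1/26737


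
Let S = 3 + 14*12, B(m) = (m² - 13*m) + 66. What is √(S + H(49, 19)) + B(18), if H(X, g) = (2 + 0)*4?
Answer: 156 + √179 ≈ 169.38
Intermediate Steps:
B(m) = 66 + m² - 13*m
S = 171 (S = 3 + 168 = 171)
H(X, g) = 8 (H(X, g) = 2*4 = 8)
√(S + H(49, 19)) + B(18) = √(171 + 8) + (66 + 18² - 13*18) = √179 + (66 + 324 - 234) = √179 + 156 = 156 + √179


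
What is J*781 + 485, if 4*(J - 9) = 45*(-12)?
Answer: -97921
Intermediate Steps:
J = -126 (J = 9 + (45*(-12))/4 = 9 + (¼)*(-540) = 9 - 135 = -126)
J*781 + 485 = -126*781 + 485 = -98406 + 485 = -97921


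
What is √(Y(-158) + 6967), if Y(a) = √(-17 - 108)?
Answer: √(6967 + 5*I*√5) ≈ 83.469 + 0.067*I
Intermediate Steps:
Y(a) = 5*I*√5 (Y(a) = √(-125) = 5*I*√5)
√(Y(-158) + 6967) = √(5*I*√5 + 6967) = √(6967 + 5*I*√5)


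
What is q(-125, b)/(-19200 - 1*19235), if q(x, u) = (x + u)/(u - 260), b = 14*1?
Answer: -37/3151670 ≈ -1.1740e-5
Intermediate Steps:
b = 14
q(x, u) = (u + x)/(-260 + u)
q(-125, b)/(-19200 - 1*19235) = ((14 - 125)/(-260 + 14))/(-19200 - 1*19235) = (-111/(-246))/(-19200 - 19235) = -1/246*(-111)/(-38435) = (37/82)*(-1/38435) = -37/3151670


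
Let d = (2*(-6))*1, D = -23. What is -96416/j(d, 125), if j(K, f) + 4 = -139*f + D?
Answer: 48208/8701 ≈ 5.5405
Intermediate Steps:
d = -12 (d = -12*1 = -12)
j(K, f) = -27 - 139*f (j(K, f) = -4 + (-139*f - 23) = -4 + (-23 - 139*f) = -27 - 139*f)
-96416/j(d, 125) = -96416/(-27 - 139*125) = -96416/(-27 - 17375) = -96416/(-17402) = -96416*(-1/17402) = 48208/8701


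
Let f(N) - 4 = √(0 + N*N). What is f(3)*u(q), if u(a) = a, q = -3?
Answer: -21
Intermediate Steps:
f(N) = 4 + √(N²) (f(N) = 4 + √(0 + N*N) = 4 + √(0 + N²) = 4 + √(N²))
f(3)*u(q) = (4 + √(3²))*(-3) = (4 + √9)*(-3) = (4 + 3)*(-3) = 7*(-3) = -21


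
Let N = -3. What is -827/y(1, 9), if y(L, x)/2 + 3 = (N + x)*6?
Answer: -827/66 ≈ -12.530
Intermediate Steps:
y(L, x) = -42 + 12*x (y(L, x) = -6 + 2*((-3 + x)*6) = -6 + 2*(-18 + 6*x) = -6 + (-36 + 12*x) = -42 + 12*x)
-827/y(1, 9) = -827/(-42 + 12*9) = -827/(-42 + 108) = -827/66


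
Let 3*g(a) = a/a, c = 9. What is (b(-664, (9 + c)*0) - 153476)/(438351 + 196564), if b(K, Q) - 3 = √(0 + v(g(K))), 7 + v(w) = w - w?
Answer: -153473/634915 + I*√7/634915 ≈ -0.24172 + 4.1671e-6*I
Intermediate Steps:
g(a) = ⅓ (g(a) = (a/a)/3 = (⅓)*1 = ⅓)
v(w) = -7 (v(w) = -7 + (w - w) = -7 + 0 = -7)
b(K, Q) = 3 + I*√7 (b(K, Q) = 3 + √(0 - 7) = 3 + √(-7) = 3 + I*√7)
(b(-664, (9 + c)*0) - 153476)/(438351 + 196564) = ((3 + I*√7) - 153476)/(438351 + 196564) = (-153473 + I*√7)/634915 = (-153473 + I*√7)*(1/634915) = -153473/634915 + I*√7/634915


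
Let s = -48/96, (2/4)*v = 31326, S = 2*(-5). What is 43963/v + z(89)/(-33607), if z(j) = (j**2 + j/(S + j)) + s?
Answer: 77511544597/166338115356 ≈ 0.46599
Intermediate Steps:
S = -10
v = 62652 (v = 2*31326 = 62652)
s = -1/2 (s = -48*1/96 = -1/2 ≈ -0.50000)
z(j) = -1/2 + j**2 + j/(-10 + j) (z(j) = (j**2 + j/(-10 + j)) - 1/2 = -1/2 + j**2 + j/(-10 + j))
43963/v + z(89)/(-33607) = 43963/62652 + ((5 + 89**3 + (1/2)*89 - 10*89**2)/(-10 + 89))/(-33607) = 43963*(1/62652) + ((5 + 704969 + 89/2 - 10*7921)/79)*(-1/33607) = 43963/62652 + ((5 + 704969 + 89/2 - 79210)/79)*(-1/33607) = 43963/62652 + ((1/79)*(1251617/2))*(-1/33607) = 43963/62652 + (1251617/158)*(-1/33607) = 43963/62652 - 1251617/5309906 = 77511544597/166338115356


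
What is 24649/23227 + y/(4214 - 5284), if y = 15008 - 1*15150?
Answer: 14836332/12426445 ≈ 1.1939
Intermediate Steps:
y = -142 (y = 15008 - 15150 = -142)
24649/23227 + y/(4214 - 5284) = 24649/23227 - 142/(4214 - 5284) = 24649*(1/23227) - 142/(-1070) = 24649/23227 - 142*(-1/1070) = 24649/23227 + 71/535 = 14836332/12426445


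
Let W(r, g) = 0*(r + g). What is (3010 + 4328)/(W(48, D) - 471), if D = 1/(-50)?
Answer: -2446/157 ≈ -15.580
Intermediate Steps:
D = -1/50 (D = 1*(-1/50) = -1/50 ≈ -0.020000)
W(r, g) = 0 (W(r, g) = 0*(g + r) = 0)
(3010 + 4328)/(W(48, D) - 471) = (3010 + 4328)/(0 - 471) = 7338/(-471) = 7338*(-1/471) = -2446/157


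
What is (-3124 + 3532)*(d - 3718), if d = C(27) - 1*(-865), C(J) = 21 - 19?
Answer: -1163208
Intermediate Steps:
C(J) = 2
d = 867 (d = 2 - 1*(-865) = 2 + 865 = 867)
(-3124 + 3532)*(d - 3718) = (-3124 + 3532)*(867 - 3718) = 408*(-2851) = -1163208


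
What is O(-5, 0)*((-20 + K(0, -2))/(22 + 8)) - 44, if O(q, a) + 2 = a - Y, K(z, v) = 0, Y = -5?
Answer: -46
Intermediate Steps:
O(q, a) = 3 + a (O(q, a) = -2 + (a - 1*(-5)) = -2 + (a + 5) = -2 + (5 + a) = 3 + a)
O(-5, 0)*((-20 + K(0, -2))/(22 + 8)) - 44 = (3 + 0)*((-20 + 0)/(22 + 8)) - 44 = 3*(-20/30) - 44 = 3*(-20*1/30) - 44 = 3*(-2/3) - 44 = -2 - 44 = -46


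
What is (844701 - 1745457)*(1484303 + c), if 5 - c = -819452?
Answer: -2075125642560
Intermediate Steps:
c = 819457 (c = 5 - 1*(-819452) = 5 + 819452 = 819457)
(844701 - 1745457)*(1484303 + c) = (844701 - 1745457)*(1484303 + 819457) = -900756*2303760 = -2075125642560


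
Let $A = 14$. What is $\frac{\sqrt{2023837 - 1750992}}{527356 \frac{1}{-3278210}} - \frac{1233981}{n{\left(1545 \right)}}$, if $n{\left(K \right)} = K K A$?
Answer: $- \frac{19587}{530450} - \frac{1639105 \sqrt{272845}}{263678} \approx -3247.1$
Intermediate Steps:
$n{\left(K \right)} = 14 K^{2}$ ($n{\left(K \right)} = K K 14 = K^{2} \cdot 14 = 14 K^{2}$)
$\frac{\sqrt{2023837 - 1750992}}{527356 \frac{1}{-3278210}} - \frac{1233981}{n{\left(1545 \right)}} = \frac{\sqrt{2023837 - 1750992}}{527356 \frac{1}{-3278210}} - \frac{1233981}{14 \cdot 1545^{2}} = \frac{\sqrt{272845}}{527356 \left(- \frac{1}{3278210}\right)} - \frac{1233981}{14 \cdot 2387025} = \frac{\sqrt{272845}}{- \frac{263678}{1639105}} - \frac{1233981}{33418350} = \sqrt{272845} \left(- \frac{1639105}{263678}\right) - \frac{19587}{530450} = - \frac{1639105 \sqrt{272845}}{263678} - \frac{19587}{530450} = - \frac{19587}{530450} - \frac{1639105 \sqrt{272845}}{263678}$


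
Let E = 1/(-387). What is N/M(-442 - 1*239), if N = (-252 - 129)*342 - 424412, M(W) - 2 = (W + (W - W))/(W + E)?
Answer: -146193765272/790643 ≈ -1.8491e+5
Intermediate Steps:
E = -1/387 ≈ -0.0025840
M(W) = 2 + W/(-1/387 + W) (M(W) = 2 + (W + (W - W))/(W - 1/387) = 2 + (W + 0)/(-1/387 + W) = 2 + W/(-1/387 + W))
N = -554714 (N = -381*342 - 424412 = -130302 - 424412 = -554714)
N/M(-442 - 1*239) = -554714*(-1 + 387*(-442 - 1*239))/(-2 + 1161*(-442 - 1*239)) = -554714*(-1 + 387*(-442 - 239))/(-2 + 1161*(-442 - 239)) = -554714*(-1 + 387*(-681))/(-2 + 1161*(-681)) = -554714*(-1 - 263547)/(-2 - 790641) = -554714/(-790643/(-263548)) = -554714/((-1/263548*(-790643))) = -554714/790643/263548 = -554714*263548/790643 = -146193765272/790643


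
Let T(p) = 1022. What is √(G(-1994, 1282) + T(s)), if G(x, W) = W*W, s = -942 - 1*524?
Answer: √1644546 ≈ 1282.4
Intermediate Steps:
s = -1466 (s = -942 - 524 = -1466)
G(x, W) = W²
√(G(-1994, 1282) + T(s)) = √(1282² + 1022) = √(1643524 + 1022) = √1644546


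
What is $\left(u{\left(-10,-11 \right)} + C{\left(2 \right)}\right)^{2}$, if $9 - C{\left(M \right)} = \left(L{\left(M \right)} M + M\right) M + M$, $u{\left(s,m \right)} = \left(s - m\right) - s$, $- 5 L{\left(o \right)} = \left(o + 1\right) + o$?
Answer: $324$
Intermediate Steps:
$L{\left(o \right)} = - \frac{1}{5} - \frac{2 o}{5}$ ($L{\left(o \right)} = - \frac{\left(o + 1\right) + o}{5} = - \frac{\left(1 + o\right) + o}{5} = - \frac{1 + 2 o}{5} = - \frac{1}{5} - \frac{2 o}{5}$)
$u{\left(s,m \right)} = - m$
$C{\left(M \right)} = 9 - M - M \left(M + M \left(- \frac{1}{5} - \frac{2 M}{5}\right)\right)$ ($C{\left(M \right)} = 9 - \left(\left(\left(- \frac{1}{5} - \frac{2 M}{5}\right) M + M\right) M + M\right) = 9 - \left(\left(M \left(- \frac{1}{5} - \frac{2 M}{5}\right) + M\right) M + M\right) = 9 - \left(\left(M + M \left(- \frac{1}{5} - \frac{2 M}{5}\right)\right) M + M\right) = 9 - \left(M \left(M + M \left(- \frac{1}{5} - \frac{2 M}{5}\right)\right) + M\right) = 9 - \left(M + M \left(M + M \left(- \frac{1}{5} - \frac{2 M}{5}\right)\right)\right) = 9 - M - M \left(M + M \left(- \frac{1}{5} - \frac{2 M}{5}\right)\right)$)
$\left(u{\left(-10,-11 \right)} + C{\left(2 \right)}\right)^{2} = \left(\left(-1\right) \left(-11\right) + \left(9 - 2 - \frac{4 \cdot 2^{2}}{5} + \frac{2 \cdot 2^{3}}{5}\right)\right)^{2} = \left(11 + \left(9 - 2 - \frac{16}{5} + \frac{2}{5} \cdot 8\right)\right)^{2} = \left(11 + \left(9 - 2 - \frac{16}{5} + \frac{16}{5}\right)\right)^{2} = \left(11 + 7\right)^{2} = 18^{2} = 324$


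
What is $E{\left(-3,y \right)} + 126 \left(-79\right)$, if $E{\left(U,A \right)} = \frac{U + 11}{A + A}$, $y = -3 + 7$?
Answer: $-9953$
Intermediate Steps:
$y = 4$
$E{\left(U,A \right)} = \frac{11 + U}{2 A}$
$E{\left(-3,y \right)} + 126 \left(-79\right) = \frac{11 - 3}{2 \cdot 4} + 126 \left(-79\right) = \frac{1}{2} \cdot \frac{1}{4} \cdot 8 - 9954 = 1 - 9954 = -9953$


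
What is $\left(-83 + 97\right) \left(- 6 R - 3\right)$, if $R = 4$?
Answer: $-378$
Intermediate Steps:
$\left(-83 + 97\right) \left(- 6 R - 3\right) = \left(-83 + 97\right) \left(\left(-6\right) 4 - 3\right) = 14 \left(-24 - 3\right) = 14 \left(-27\right) = -378$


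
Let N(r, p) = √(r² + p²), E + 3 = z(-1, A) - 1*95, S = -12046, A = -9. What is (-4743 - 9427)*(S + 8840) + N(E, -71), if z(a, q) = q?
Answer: 45429020 + √16490 ≈ 4.5429e+7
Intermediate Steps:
E = -107 (E = -3 + (-9 - 1*95) = -3 + (-9 - 95) = -3 - 104 = -107)
N(r, p) = √(p² + r²)
(-4743 - 9427)*(S + 8840) + N(E, -71) = (-4743 - 9427)*(-12046 + 8840) + √((-71)² + (-107)²) = -14170*(-3206) + √(5041 + 11449) = 45429020 + √16490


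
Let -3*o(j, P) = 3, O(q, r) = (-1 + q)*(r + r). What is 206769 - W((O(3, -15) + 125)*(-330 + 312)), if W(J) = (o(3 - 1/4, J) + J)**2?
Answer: -1164472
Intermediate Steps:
O(q, r) = 2*r*(-1 + q) (O(q, r) = (-1 + q)*(2*r) = 2*r*(-1 + q))
o(j, P) = -1 (o(j, P) = -1/3*3 = -1)
W(J) = (-1 + J)**2
206769 - W((O(3, -15) + 125)*(-330 + 312)) = 206769 - (-1 + (2*(-15)*(-1 + 3) + 125)*(-330 + 312))**2 = 206769 - (-1 + (2*(-15)*2 + 125)*(-18))**2 = 206769 - (-1 + (-60 + 125)*(-18))**2 = 206769 - (-1 + 65*(-18))**2 = 206769 - (-1 - 1170)**2 = 206769 - 1*(-1171)**2 = 206769 - 1*1371241 = 206769 - 1371241 = -1164472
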